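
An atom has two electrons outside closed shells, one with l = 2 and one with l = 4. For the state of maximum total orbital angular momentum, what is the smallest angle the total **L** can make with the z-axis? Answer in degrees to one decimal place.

θ_min ≈ 22.2°

Angular momentum addition gives L = |l₁ − l₂|, …, l₁ + l₂.
L ∈ {2, 3, 4, 5, 6}.
The maximum is L = 6, with |L_tot| = ℏ√(6·7) = √42 ℏ.
The minimum angle with z is arccos(6/√42) ≈ 22.2°.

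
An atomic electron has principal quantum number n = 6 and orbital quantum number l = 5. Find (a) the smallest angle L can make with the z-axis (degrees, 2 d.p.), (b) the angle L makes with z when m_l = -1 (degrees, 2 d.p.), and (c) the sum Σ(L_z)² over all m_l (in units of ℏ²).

cos θ_min = 5/√30, so θ_min ≈ 24.09°.
For m_l = -1: cos θ = -1/√30, θ ≈ 100.52°.
Σ m_l² = 110, so Σ(L_z)² = 110 ℏ².

θ_min ≈ 24.09°; θ(m_l=-1) ≈ 100.52°; Σ(L_z)² = 110 ℏ²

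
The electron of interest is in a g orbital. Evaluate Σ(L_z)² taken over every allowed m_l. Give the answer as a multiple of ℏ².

Σ(L_z)² = 60 ℏ²

A g state has l = 4.
m_l runs from −4 to 4, i.e. {-4, -3, -2, -1, 0, 1, 2, 3, 4}.
Summing m² from −4 to 4: Σ m_l² = 60.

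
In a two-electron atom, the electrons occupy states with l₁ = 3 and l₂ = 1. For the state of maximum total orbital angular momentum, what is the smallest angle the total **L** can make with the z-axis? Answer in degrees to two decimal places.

θ_min ≈ 26.57°

The total orbital quantum number L ranges from |l₁ − l₂| to l₁ + l₂ in integer steps.
L ∈ {2, 3, 4}.
The maximum is L = 4, with |L_tot| = ℏ√(4·5) = 2√5 ℏ.
The minimum angle with z is arccos(4/√20) ≈ 26.57°.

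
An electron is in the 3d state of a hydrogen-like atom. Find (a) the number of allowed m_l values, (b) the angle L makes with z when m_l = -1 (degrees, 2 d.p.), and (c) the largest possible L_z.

3d means n = 3, l = 2.
There are 2l+1 = 5 values of m_l.
For m_l = -1: cos θ = -1/√6, θ ≈ 114.09°.
L_z,max = lℏ = 2ℏ.

5 values; θ(m_l=-1) ≈ 114.09°; L_z,max = 2ℏ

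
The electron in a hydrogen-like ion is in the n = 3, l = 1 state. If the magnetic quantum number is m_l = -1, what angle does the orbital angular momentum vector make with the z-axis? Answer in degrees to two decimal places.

θ ≈ 135.00°

|L| = √(l(l+1)) ℏ = √2 ℏ.
L_z = m_l ℏ = −1ℏ.
cos θ = L_z/|L| = -1/√2, so θ ≈ 135.00°.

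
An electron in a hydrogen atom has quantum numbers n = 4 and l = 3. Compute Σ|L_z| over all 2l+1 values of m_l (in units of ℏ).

m_l ∈ {-3, -2, -1, 0, 1, 2, 3}.
Σ|m_l| = l(l+1) = 12.

Σ|L_z| = 12 ℏ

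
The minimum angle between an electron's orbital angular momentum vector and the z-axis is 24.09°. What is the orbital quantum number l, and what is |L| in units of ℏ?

At minimum angle, m_l = l, so cos θ = l/√(l(l+1)); cos²θ = l/(l+1) = 0.8334.
Thus l = 0.8334/(1 − 0.8334) ≈ 5.
Then |L| = ℏ√(5·6) = √30 ℏ.

l = 5, |L| = √30 ℏ ≈ 5.477ℏ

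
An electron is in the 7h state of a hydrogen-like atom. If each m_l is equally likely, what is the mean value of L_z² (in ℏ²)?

7h means n = 7, l = 5.
m_l ∈ {-5, -4, -3, -2, -1, 0, 1, 2, 3, 4, 5}.
Average of L_z² over 11 states: 110/11 ℏ² = 10 ℏ².

⟨L_z²⟩ = 10 ℏ²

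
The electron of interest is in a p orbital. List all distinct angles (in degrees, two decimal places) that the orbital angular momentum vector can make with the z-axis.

θ ∈ {45.00°, 90.00°, 135.00°}

The letter p corresponds to l = 1.
|L|² = l(l+1)ℏ² = 2ℏ², so |L| = √2 ℏ.
cos θ = m_l/√2 for each m_l ∈ {-1, 0, 1}.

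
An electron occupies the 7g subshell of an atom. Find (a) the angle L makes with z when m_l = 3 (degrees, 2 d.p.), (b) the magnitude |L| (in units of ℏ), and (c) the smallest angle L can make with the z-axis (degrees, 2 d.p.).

θ(m_l=3) ≈ 47.87°; |L| = 2√5 ℏ ≈ 4.472ℏ; θ_min ≈ 26.57°

7g means n = 7, l = 4.
For m_l = 3: cos θ = 3/√20, θ ≈ 47.87°.
|L| = ℏ√(4·5) = 2√5 ℏ ≈ 4.472ℏ.
cos θ_min = 4/√20, so θ_min ≈ 26.57°.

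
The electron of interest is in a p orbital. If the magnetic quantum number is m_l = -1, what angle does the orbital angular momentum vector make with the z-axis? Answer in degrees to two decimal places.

A p state has l = 1.
|L| = √(l(l+1)) ℏ = √2 ℏ.
L_z = m_l ℏ = −1ℏ.
cos θ = L_z/|L| = -1/√2, so θ ≈ 135.00°.

θ ≈ 135.00°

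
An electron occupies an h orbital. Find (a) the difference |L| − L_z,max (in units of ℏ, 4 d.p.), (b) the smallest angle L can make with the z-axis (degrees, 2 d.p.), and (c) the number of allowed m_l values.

An h state has l = 5.
|L| − L_z,max = (√30 − 5)ℏ ≈ 0.4772ℏ.
cos θ_min = 5/√30, so θ_min ≈ 24.09°.
There are 2l+1 = 11 values of m_l.

|L|−L_z,max ≈ 0.4772ℏ; θ_min ≈ 24.09°; 11 values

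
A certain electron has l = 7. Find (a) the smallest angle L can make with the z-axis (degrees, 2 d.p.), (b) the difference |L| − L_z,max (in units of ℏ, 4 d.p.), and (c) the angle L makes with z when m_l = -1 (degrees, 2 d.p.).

θ_min ≈ 20.70°; |L|−L_z,max ≈ 0.4833ℏ; θ(m_l=-1) ≈ 97.68°

cos θ_min = 7/√56, so θ_min ≈ 20.70°.
|L| − L_z,max = (2√14 − 7)ℏ ≈ 0.4833ℏ.
For m_l = -1: cos θ = -1/√56, θ ≈ 97.68°.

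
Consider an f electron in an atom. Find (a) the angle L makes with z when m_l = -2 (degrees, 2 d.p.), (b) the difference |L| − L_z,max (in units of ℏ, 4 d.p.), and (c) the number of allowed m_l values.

The letter f corresponds to l = 3.
For m_l = -2: cos θ = -2/√12, θ ≈ 125.26°.
|L| − L_z,max = (2√3 − 3)ℏ ≈ 0.4641ℏ.
There are 2l+1 = 7 values of m_l.

θ(m_l=-2) ≈ 125.26°; |L|−L_z,max ≈ 0.4641ℏ; 7 values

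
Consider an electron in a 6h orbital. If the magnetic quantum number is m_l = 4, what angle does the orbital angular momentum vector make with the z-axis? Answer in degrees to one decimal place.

θ ≈ 43.1°

For 6h, l = 5.
|L|² = l(l+1)ℏ² = 30ℏ², so |L| = √30 ℏ.
L_z = m_l ℏ = 4ℏ.
cos θ = L_z/|L| = 4/√30, so θ ≈ 43.1°.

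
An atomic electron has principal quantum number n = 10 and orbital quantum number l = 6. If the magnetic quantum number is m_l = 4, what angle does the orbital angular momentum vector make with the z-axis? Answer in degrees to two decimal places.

|L| = √(l(l+1)) ℏ = √42 ℏ.
L_z = m_l ℏ = 4ℏ.
cos θ = L_z/|L| = 4/√42, so θ ≈ 51.89°.

θ ≈ 51.89°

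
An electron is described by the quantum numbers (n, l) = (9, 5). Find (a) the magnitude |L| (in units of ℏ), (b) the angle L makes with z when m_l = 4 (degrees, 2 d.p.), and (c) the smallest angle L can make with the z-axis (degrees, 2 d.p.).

|L| = √30 ℏ ≈ 5.477ℏ; θ(m_l=4) ≈ 43.09°; θ_min ≈ 24.09°

|L| = ℏ√(5·6) = √30 ℏ ≈ 5.477ℏ.
For m_l = 4: cos θ = 4/√30, θ ≈ 43.09°.
cos θ_min = 5/√30, so θ_min ≈ 24.09°.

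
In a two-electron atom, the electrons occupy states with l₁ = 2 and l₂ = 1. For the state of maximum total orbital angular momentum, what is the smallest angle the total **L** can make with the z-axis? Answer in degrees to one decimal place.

θ_min ≈ 30.0°

Angular momentum addition gives L = |l₁ − l₂|, …, l₁ + l₂.
So L can be 1, 2, 3.
The maximum is L = 3, with |L_tot| = ℏ√(3·4) = 2√3 ℏ.
The minimum angle with z is arccos(3/√12) ≈ 30.0°.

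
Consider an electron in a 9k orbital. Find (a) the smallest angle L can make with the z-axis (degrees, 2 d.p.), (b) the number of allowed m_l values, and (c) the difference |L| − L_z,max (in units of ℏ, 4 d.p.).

θ_min ≈ 20.70°; 15 values; |L|−L_z,max ≈ 0.4833ℏ

The 9k subshell has l = 7.
cos θ_min = 7/√56, so θ_min ≈ 20.70°.
There are 2l+1 = 15 values of m_l.
|L| − L_z,max = (2√14 − 7)ℏ ≈ 0.4833ℏ.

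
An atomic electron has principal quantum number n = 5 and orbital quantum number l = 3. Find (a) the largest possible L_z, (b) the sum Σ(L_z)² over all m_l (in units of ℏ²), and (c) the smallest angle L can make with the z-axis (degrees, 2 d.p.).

L_z,max = lℏ = 3ℏ.
Σ m_l² = 28, so Σ(L_z)² = 28 ℏ².
cos θ_min = 3/√12, so θ_min ≈ 30.00°.

L_z,max = 3ℏ; Σ(L_z)² = 28 ℏ²; θ_min ≈ 30.00°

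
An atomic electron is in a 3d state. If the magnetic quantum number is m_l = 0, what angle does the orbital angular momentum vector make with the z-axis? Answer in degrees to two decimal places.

θ ≈ 90.00°

For 3d, l = 2.
|L| = ℏ√(l(l+1)) = √6 ℏ.
L_z = m_l ℏ = 0ℏ.
cos θ = L_z/|L| = 0/√6, so θ ≈ 90.00°.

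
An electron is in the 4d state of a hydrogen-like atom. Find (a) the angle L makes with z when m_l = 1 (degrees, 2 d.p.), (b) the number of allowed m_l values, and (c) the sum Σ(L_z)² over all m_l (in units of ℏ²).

θ(m_l=1) ≈ 65.91°; 5 values; Σ(L_z)² = 10 ℏ²

For 4d, l = 2.
For m_l = 1: cos θ = 1/√6, θ ≈ 65.91°.
There are 2l+1 = 5 values of m_l.
Σ m_l² = 10, so Σ(L_z)² = 10 ℏ².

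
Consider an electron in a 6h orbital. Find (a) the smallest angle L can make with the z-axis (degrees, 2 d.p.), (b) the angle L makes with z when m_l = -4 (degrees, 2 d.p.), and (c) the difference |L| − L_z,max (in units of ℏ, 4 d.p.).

The 6h subshell has l = 5.
cos θ_min = 5/√30, so θ_min ≈ 24.09°.
For m_l = -4: cos θ = -4/√30, θ ≈ 136.91°.
|L| − L_z,max = (√30 − 5)ℏ ≈ 0.4772ℏ.

θ_min ≈ 24.09°; θ(m_l=-4) ≈ 136.91°; |L|−L_z,max ≈ 0.4772ℏ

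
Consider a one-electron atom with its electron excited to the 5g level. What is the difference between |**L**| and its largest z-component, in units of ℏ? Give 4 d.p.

The 5g level has l = 4.
|L| = 2√5 ℏ ≈ 4.4721ℏ, while L_z,max = lℏ = 4ℏ.
The difference is (2√5 − 4)ℏ ≈ 0.4721ℏ.

|L| − L_z,max ≈ 0.4721ℏ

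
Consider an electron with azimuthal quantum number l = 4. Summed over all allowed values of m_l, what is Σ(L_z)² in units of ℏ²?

m_l ∈ {-4, -3, -2, -1, 0, 1, 2, 3, 4}.
Σ m_l² = 2·(1 + 4 + 9 + 16) = 60.

Σ(L_z)² = 60 ℏ²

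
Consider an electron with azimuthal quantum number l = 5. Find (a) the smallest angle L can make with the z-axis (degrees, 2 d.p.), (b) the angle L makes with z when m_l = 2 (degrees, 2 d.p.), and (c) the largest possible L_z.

θ_min ≈ 24.09°; θ(m_l=2) ≈ 68.58°; L_z,max = 5ℏ

cos θ_min = 5/√30, so θ_min ≈ 24.09°.
For m_l = 2: cos θ = 2/√30, θ ≈ 68.58°.
L_z,max = lℏ = 5ℏ.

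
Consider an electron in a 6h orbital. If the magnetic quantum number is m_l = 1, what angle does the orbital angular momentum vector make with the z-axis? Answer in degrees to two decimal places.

θ ≈ 79.48°

The 6h subshell has l = 5.
|L|² = l(l+1)ℏ² = 30ℏ², so |L| = √30 ℏ.
L_z = m_l ℏ = 1ℏ.
cos θ = L_z/|L| = 1/√30, so θ ≈ 79.48°.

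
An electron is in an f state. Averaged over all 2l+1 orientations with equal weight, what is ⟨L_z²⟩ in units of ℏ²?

An f state has l = 3.
m_l ∈ {-3, -2, -1, 0, 1, 2, 3}.
⟨L_z²⟩ = ℏ²·(Σ m_l²)/(2l+1) = ℏ²·28/7 = 4ℏ².

⟨L_z²⟩ = 4 ℏ²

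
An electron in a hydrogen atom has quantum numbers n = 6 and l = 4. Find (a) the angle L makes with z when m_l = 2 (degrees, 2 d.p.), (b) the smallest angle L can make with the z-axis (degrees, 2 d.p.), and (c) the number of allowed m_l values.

θ(m_l=2) ≈ 63.43°; θ_min ≈ 26.57°; 9 values

For m_l = 2: cos θ = 2/√20, θ ≈ 63.43°.
cos θ_min = 4/√20, so θ_min ≈ 26.57°.
There are 2l+1 = 9 values of m_l.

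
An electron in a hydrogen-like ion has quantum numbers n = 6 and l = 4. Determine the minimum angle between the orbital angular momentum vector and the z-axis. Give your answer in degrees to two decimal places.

θ_min ≈ 26.57°

|L| = √(l(l+1)) ℏ = 2√5 ℏ.
The smallest angle corresponds to the largest L_z, i.e. m_l = l = 4, giving L_z = 4ℏ.
cos θ_min = 4/√20, so θ_min ≈ 26.57°.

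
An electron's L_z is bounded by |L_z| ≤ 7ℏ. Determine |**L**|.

L_z,max = lℏ, so l = 7.
|L| = ℏ√(l(l+1)) = 2√14 ℏ.

|L| = 2√14 ℏ ≈ 7.483ℏ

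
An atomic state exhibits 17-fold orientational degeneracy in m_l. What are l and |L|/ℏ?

l = 8, |L| = 6√2 ℏ ≈ 8.485ℏ

2l + 1 = 17 ⇒ l = 8.
|L| = ℏ√(l(l+1)) = ℏ√(8·9) = 6√2 ℏ.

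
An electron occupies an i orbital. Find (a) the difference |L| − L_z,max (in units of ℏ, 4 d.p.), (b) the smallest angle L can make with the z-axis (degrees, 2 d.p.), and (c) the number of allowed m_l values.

For an i orbital, l = 6.
|L| − L_z,max = (√42 − 6)ℏ ≈ 0.4807ℏ.
cos θ_min = 6/√42, so θ_min ≈ 22.21°.
There are 2l+1 = 13 values of m_l.

|L|−L_z,max ≈ 0.4807ℏ; θ_min ≈ 22.21°; 13 values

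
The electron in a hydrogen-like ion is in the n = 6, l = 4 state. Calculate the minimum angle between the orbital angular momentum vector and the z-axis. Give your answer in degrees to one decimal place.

θ_min ≈ 26.6°

|L| = ℏ√(l(l+1)) = 2√5 ℏ.
The smallest angle corresponds to the largest L_z, i.e. m_l = l = 4, giving L_z = 4ℏ.
cos θ_min = 4/√20, so θ_min ≈ 26.6°.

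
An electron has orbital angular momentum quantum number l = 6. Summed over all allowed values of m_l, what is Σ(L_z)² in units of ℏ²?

Σ(L_z)² = 182 ℏ²

m_l ∈ {-6, -5, -4, -3, -2, -1, 0, 1, 2, 3, 4, 5, 6}.
Σ m_l² = l(l+1)(2l+1)/3 = 6·7·13/3 = 182.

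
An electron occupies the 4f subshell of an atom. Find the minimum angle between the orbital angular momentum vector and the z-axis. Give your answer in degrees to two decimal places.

The 4f subshell has l = 3.
|L| = √(l(l+1)) ℏ = 2√3 ℏ.
The smallest angle corresponds to the largest L_z, i.e. m_l = l = 3, giving L_z = 3ℏ.
cos θ_min = 3/√12, so θ_min ≈ 30.00°.

θ_min ≈ 30.00°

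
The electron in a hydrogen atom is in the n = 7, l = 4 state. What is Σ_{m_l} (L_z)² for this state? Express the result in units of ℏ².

Σ(L_z)² = 60 ℏ²

m_l ∈ {-4, -3, -2, -1, 0, 1, 2, 3, 4}.
Σ m_l² = l(l+1)(2l+1)/3 = 4·5·9/3 = 60.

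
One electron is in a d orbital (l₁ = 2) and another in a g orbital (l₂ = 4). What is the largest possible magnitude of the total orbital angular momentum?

The total orbital quantum number L ranges from |l₁ − l₂| to l₁ + l₂ in integer steps.
Allowed values: L = 2, 3, 4, 5, 6.
The largest magnitude corresponds to L = 6: |L_tot| = ℏ√(6·7) = √42 ℏ.

|L_tot|_max = √42 ℏ ≈ 6.481ℏ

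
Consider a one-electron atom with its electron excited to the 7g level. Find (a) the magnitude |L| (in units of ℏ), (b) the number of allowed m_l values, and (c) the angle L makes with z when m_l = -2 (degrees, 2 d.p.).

|L| = 2√5 ℏ ≈ 4.472ℏ; 9 values; θ(m_l=-2) ≈ 116.57°

The 7g level has l = 4.
|L| = ℏ√(4·5) = 2√5 ℏ ≈ 4.472ℏ.
There are 2l+1 = 9 values of m_l.
For m_l = -2: cos θ = -2/√20, θ ≈ 116.57°.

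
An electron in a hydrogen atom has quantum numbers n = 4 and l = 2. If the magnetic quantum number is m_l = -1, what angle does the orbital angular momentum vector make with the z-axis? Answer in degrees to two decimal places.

|L|² = l(l+1)ℏ² = 6ℏ², so |L| = √6 ℏ.
L_z = m_l ℏ = −1ℏ.
cos θ = L_z/|L| = -1/√6, so θ ≈ 114.09°.

θ ≈ 114.09°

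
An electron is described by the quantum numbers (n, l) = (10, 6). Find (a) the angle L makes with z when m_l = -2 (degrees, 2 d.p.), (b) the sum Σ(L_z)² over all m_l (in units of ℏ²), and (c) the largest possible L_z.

θ(m_l=-2) ≈ 107.98°; Σ(L_z)² = 182 ℏ²; L_z,max = 6ℏ

For m_l = -2: cos θ = -2/√42, θ ≈ 107.98°.
Σ m_l² = 182, so Σ(L_z)² = 182 ℏ².
L_z,max = lℏ = 6ℏ.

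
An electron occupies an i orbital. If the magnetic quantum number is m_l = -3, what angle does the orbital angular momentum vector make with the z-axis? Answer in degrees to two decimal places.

For an i orbital, l = 6.
|L| = ℏ√(l(l+1)) = √42 ℏ.
L_z = m_l ℏ = −3ℏ.
cos θ = L_z/|L| = -3/√42, so θ ≈ 117.58°.

θ ≈ 117.58°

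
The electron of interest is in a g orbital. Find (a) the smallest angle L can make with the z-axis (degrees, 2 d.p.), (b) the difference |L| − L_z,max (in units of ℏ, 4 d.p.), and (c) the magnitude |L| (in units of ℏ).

The letter g corresponds to l = 4.
cos θ_min = 4/√20, so θ_min ≈ 26.57°.
|L| − L_z,max = (2√5 − 4)ℏ ≈ 0.4721ℏ.
|L| = ℏ√(4·5) = 2√5 ℏ ≈ 4.472ℏ.

θ_min ≈ 26.57°; |L|−L_z,max ≈ 0.4721ℏ; |L| = 2√5 ℏ ≈ 4.472ℏ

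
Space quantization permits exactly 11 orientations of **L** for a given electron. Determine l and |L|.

11 = 2l + 1, so l = (11−1)/2 = 5.
|L| = ℏ√(l(l+1)) = ℏ√(5·6) = √30 ℏ.

l = 5, |L| = √30 ℏ ≈ 5.477ℏ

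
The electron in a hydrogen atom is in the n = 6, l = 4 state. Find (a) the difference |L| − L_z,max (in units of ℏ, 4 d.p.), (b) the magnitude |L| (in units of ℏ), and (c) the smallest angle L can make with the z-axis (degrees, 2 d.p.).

|L|−L_z,max ≈ 0.4721ℏ; |L| = 2√5 ℏ ≈ 4.472ℏ; θ_min ≈ 26.57°

|L| − L_z,max = (2√5 − 4)ℏ ≈ 0.4721ℏ.
|L| = ℏ√(4·5) = 2√5 ℏ ≈ 4.472ℏ.
cos θ_min = 4/√20, so θ_min ≈ 26.57°.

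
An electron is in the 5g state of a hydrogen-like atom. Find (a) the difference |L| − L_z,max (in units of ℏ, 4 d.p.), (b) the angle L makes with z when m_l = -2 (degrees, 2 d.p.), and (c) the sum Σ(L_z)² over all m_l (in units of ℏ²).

|L|−L_z,max ≈ 0.4721ℏ; θ(m_l=-2) ≈ 116.57°; Σ(L_z)² = 60 ℏ²

The 5g subshell has l = 4.
|L| − L_z,max = (2√5 − 4)ℏ ≈ 0.4721ℏ.
For m_l = -2: cos θ = -2/√20, θ ≈ 116.57°.
Σ m_l² = 60, so Σ(L_z)² = 60 ℏ².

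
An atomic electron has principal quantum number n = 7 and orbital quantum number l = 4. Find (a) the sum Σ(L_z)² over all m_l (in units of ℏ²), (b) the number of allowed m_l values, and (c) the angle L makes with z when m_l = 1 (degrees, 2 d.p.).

Σ m_l² = 60, so Σ(L_z)² = 60 ℏ².
There are 2l+1 = 9 values of m_l.
For m_l = 1: cos θ = 1/√20, θ ≈ 77.08°.

Σ(L_z)² = 60 ℏ²; 9 values; θ(m_l=1) ≈ 77.08°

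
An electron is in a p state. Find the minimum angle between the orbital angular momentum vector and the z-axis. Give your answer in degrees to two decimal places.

θ_min ≈ 45.00°

The letter p corresponds to l = 1.
|L|² = l(l+1)ℏ² = 2ℏ², so |L| = √2 ℏ.
The smallest angle corresponds to the largest L_z, i.e. m_l = l = 1, giving L_z = 1ℏ.
cos θ_min = 1/√2, so θ_min ≈ 45.00°.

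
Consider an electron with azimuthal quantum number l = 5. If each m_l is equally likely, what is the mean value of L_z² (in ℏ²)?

m_l runs from −5 to 5, i.e. {-5, -4, -3, -2, -1, 0, 1, 2, 3, 4, 5}.
Average of L_z² over 11 states: 110/11 ℏ² = 10 ℏ².

⟨L_z²⟩ = 10 ℏ²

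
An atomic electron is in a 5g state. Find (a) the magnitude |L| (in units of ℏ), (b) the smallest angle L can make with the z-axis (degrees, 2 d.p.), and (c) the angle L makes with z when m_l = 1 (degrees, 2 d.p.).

|L| = 2√5 ℏ ≈ 4.472ℏ; θ_min ≈ 26.57°; θ(m_l=1) ≈ 77.08°

5g means n = 5, l = 4.
|L| = ℏ√(4·5) = 2√5 ℏ ≈ 4.472ℏ.
cos θ_min = 4/√20, so θ_min ≈ 26.57°.
For m_l = 1: cos θ = 1/√20, θ ≈ 77.08°.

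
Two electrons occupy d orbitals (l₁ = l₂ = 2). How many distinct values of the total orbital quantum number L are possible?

Angular momentum addition gives L = |l₁ − l₂|, …, l₁ + l₂.
L ∈ {0, 1, 2, 3, 4}.
That is 5 values.

5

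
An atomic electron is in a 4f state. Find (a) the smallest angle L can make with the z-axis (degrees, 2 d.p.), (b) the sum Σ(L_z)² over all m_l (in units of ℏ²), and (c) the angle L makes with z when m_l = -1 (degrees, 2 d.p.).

θ_min ≈ 30.00°; Σ(L_z)² = 28 ℏ²; θ(m_l=-1) ≈ 106.78°

4f means n = 4, l = 3.
cos θ_min = 3/√12, so θ_min ≈ 30.00°.
Σ m_l² = 28, so Σ(L_z)² = 28 ℏ².
For m_l = -1: cos θ = -1/√12, θ ≈ 106.78°.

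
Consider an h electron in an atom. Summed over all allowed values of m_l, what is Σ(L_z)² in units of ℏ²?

Σ(L_z)² = 110 ℏ²

For an h orbital, l = 5.
The allowed m_l values are -5, -4, -3, -2, -1, 0, 1, 2, 3, 4, 5.
Summing m² from −5 to 5: Σ m_l² = 110.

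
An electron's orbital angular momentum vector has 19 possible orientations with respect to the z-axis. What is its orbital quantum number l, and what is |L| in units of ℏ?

l = 9, |L| = 3√10 ℏ ≈ 9.487ℏ

Since there are 2l+1 = 19 values of m_l, l = 9.
Then |L| = √(l(l+1)) ℏ = 3√10 ℏ.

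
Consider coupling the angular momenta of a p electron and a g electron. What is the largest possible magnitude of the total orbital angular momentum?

|L_tot|_max = √30 ℏ ≈ 5.477ℏ

By the triangle rule, |l₁ − l₂| ≤ L ≤ l₁ + l₂.
L ∈ {3, 4, 5}.
The largest magnitude corresponds to L = 5: |L_tot| = ℏ√(5·6) = √30 ℏ.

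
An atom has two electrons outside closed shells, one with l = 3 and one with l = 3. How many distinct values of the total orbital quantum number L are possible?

7

The total orbital quantum number L ranges from |l₁ − l₂| to l₁ + l₂ in integer steps.
L ∈ {0, 1, 2, 3, 4, 5, 6}.
That is 7 values.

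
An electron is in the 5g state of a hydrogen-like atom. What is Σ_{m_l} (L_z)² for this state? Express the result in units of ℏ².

For 5g, l = 4.
m_l ∈ {-4, -3, -2, -1, 0, 1, 2, 3, 4}.
Σ m_l² = 2·(1 + 4 + 9 + 16) = 60.

Σ(L_z)² = 60 ℏ²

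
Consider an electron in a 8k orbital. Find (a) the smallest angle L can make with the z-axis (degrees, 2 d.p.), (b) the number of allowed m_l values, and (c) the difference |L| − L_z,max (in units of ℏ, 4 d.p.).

8k means n = 8, l = 7.
cos θ_min = 7/√56, so θ_min ≈ 20.70°.
There are 2l+1 = 15 values of m_l.
|L| − L_z,max = (2√14 − 7)ℏ ≈ 0.4833ℏ.

θ_min ≈ 20.70°; 15 values; |L|−L_z,max ≈ 0.4833ℏ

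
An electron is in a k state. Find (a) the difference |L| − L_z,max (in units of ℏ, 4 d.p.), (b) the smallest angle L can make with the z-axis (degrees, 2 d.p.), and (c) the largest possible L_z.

|L|−L_z,max ≈ 0.4833ℏ; θ_min ≈ 20.70°; L_z,max = 7ℏ

A k state has l = 7.
|L| − L_z,max = (2√14 − 7)ℏ ≈ 0.4833ℏ.
cos θ_min = 7/√56, so θ_min ≈ 20.70°.
L_z,max = lℏ = 7ℏ.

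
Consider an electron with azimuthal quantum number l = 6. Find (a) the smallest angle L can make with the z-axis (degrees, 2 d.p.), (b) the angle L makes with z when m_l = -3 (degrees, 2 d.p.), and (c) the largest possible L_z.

cos θ_min = 6/√42, so θ_min ≈ 22.21°.
For m_l = -3: cos θ = -3/√42, θ ≈ 117.58°.
L_z,max = lℏ = 6ℏ.

θ_min ≈ 22.21°; θ(m_l=-3) ≈ 117.58°; L_z,max = 6ℏ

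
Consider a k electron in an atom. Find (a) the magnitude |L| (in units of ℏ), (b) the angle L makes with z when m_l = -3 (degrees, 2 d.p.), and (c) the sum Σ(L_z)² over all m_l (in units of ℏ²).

|L| = 2√14 ℏ ≈ 7.483ℏ; θ(m_l=-3) ≈ 113.63°; Σ(L_z)² = 280 ℏ²

K corresponds to l = 7.
|L| = ℏ√(7·8) = 2√14 ℏ ≈ 7.483ℏ.
For m_l = -3: cos θ = -3/√56, θ ≈ 113.63°.
Σ m_l² = 280, so Σ(L_z)² = 280 ℏ².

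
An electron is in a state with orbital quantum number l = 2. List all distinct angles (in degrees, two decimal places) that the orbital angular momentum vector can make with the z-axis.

|L| = ℏ√(l(l+1)) = √6 ℏ.
cos θ = m_l/√6 for each m_l ∈ {-2, -1, 0, 1, 2}.

θ ∈ {35.26°, 65.91°, 90.00°, 114.09°, 144.74°}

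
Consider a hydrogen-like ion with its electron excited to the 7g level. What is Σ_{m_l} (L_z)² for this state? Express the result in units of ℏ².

Σ(L_z)² = 60 ℏ²

The 7g level has l = 4.
The allowed m_l values are -4, -3, -2, -1, 0, 1, 2, 3, 4.
Σ m_l² = l(l+1)(2l+1)/3 = 4·5·9/3 = 60.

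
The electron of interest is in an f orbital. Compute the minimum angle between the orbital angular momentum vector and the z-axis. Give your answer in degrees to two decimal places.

θ_min ≈ 30.00°

F corresponds to l = 3.
|L|² = l(l+1)ℏ² = 12ℏ², so |L| = 2√3 ℏ.
The smallest angle corresponds to the largest L_z, i.e. m_l = l = 3, giving L_z = 3ℏ.
cos θ_min = 3/√12, so θ_min ≈ 30.00°.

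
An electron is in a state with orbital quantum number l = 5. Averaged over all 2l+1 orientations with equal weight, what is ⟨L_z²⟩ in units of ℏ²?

⟨L_z²⟩ = 10 ℏ²

m_l ∈ {-5, -4, -3, -2, -1, 0, 1, 2, 3, 4, 5}.
⟨L_z²⟩ = ℏ²·l(l+1)/3 = 10ℏ².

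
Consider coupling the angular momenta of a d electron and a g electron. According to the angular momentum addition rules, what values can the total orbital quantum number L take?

By the triangle rule, |l₁ − l₂| ≤ L ≤ l₁ + l₂.
Allowed values: L = 2, 3, 4, 5, 6.

L = 2, 3, 4, 5, 6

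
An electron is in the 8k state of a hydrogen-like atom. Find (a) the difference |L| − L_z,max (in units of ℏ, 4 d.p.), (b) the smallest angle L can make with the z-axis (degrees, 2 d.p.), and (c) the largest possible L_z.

|L|−L_z,max ≈ 0.4833ℏ; θ_min ≈ 20.70°; L_z,max = 7ℏ

The 8k subshell has l = 7.
|L| − L_z,max = (2√14 − 7)ℏ ≈ 0.4833ℏ.
cos θ_min = 7/√56, so θ_min ≈ 20.70°.
L_z,max = lℏ = 7ℏ.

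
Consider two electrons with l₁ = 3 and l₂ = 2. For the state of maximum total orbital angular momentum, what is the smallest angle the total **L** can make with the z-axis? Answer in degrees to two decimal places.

L runs from |3 − 2| = 1 to 3 + 2 = 5.
L ∈ {1, 2, 3, 4, 5}.
The maximum is L = 5, with |L_tot| = ℏ√(5·6) = √30 ℏ.
The minimum angle with z is arccos(5/√30) ≈ 24.09°.

θ_min ≈ 24.09°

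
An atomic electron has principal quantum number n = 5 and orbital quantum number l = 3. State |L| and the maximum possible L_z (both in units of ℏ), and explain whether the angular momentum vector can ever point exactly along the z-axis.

No: L_z,max = 3ℏ < |L| = 2√3 ℏ ≈ 3.464ℏ

|L| = 2√3 ℏ ≈ 3.4641ℏ, while L_z,max = lℏ = 3ℏ.
Since |L| > L_z,max, the vector can never point exactly along z; the closest it comes is θ_min = arccos(3/√12) ≈ 30.0°.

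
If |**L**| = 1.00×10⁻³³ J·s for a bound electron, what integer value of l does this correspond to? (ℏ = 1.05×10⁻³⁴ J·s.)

Dividing by ℏ: |L|/ℏ ≈ 9.524.
l(l+1) ≈ 9.524² ≈ 90.70, so l = 9.

l = 9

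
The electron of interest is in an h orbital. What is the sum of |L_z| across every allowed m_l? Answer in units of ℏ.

Σ|L_z| = 30 ℏ

The letter h corresponds to l = 5.
The allowed m_l values are -5, -4, -3, -2, -1, 0, 1, 2, 3, 4, 5.
Σ|m_l| = l(l+1) = 30.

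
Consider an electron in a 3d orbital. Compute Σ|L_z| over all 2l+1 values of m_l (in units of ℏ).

3d means n = 3, l = 2.
m_l ∈ {-2, -1, 0, 1, 2}.
Σ|m_l| = 2·2(2+1)/2 = 6.

Σ|L_z| = 6 ℏ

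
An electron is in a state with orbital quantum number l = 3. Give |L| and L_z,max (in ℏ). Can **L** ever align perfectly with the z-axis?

|L| = 2√3 ℏ ≈ 3.4641ℏ, while L_z,max = lℏ = 3ℏ.
Since |L| > L_z,max, the vector can never point exactly along z; the closest it comes is θ_min = arccos(3/√12) ≈ 30.0°.

No: L_z,max = 3ℏ < |L| = 2√3 ℏ ≈ 3.464ℏ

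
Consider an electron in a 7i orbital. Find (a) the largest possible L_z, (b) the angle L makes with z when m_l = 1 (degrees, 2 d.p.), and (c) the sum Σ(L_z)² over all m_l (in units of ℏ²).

L_z,max = 6ℏ; θ(m_l=1) ≈ 81.12°; Σ(L_z)² = 182 ℏ²

7i means n = 7, l = 6.
L_z,max = lℏ = 6ℏ.
For m_l = 1: cos θ = 1/√42, θ ≈ 81.12°.
Σ m_l² = 182, so Σ(L_z)² = 182 ℏ².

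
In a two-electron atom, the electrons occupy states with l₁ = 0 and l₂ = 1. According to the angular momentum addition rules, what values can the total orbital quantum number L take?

L = 1

The total orbital quantum number L ranges from |l₁ − l₂| to l₁ + l₂ in integer steps.
L ∈ {1}.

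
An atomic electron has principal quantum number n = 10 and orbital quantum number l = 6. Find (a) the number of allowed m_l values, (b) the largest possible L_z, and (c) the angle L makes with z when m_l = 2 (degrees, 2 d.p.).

There are 2l+1 = 13 values of m_l.
L_z,max = lℏ = 6ℏ.
For m_l = 2: cos θ = 2/√42, θ ≈ 72.02°.

13 values; L_z,max = 6ℏ; θ(m_l=2) ≈ 72.02°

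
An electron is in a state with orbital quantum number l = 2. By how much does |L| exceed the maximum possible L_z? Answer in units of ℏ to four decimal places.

|L| − L_z,max ≈ 0.4495ℏ

|L| = √6 ℏ ≈ 2.4495ℏ, while L_z,max = lℏ = 2ℏ.
The difference is (√6 − 2)ℏ ≈ 0.4495ℏ.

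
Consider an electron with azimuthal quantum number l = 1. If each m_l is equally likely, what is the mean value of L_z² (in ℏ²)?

m_l runs from −1 to 1, i.e. {-1, 0, 1}.
⟨L_z²⟩ = ℏ²·(Σ m_l²)/(2l+1) = ℏ²·2/3 = 0.6667ℏ².

⟨L_z²⟩ = 0.6667 ℏ²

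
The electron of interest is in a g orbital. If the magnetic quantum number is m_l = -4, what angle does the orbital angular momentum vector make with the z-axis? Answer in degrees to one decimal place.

θ ≈ 153.4°

A g state has l = 4.
|L| = ℏ√(l(l+1)) = 2√5 ℏ.
L_z = m_l ℏ = −4ℏ.
cos θ = L_z/|L| = -4/√20, so θ ≈ 153.4°.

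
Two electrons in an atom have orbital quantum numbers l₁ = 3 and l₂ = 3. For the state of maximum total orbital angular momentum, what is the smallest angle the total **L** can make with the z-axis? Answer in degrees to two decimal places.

Angular momentum addition gives L = |l₁ − l₂|, …, l₁ + l₂.
So L can be 0, 1, 2, 3, 4, 5, 6.
The maximum is L = 6, with |L_tot| = ℏ√(6·7) = √42 ℏ.
The minimum angle with z is arccos(6/√42) ≈ 22.21°.

θ_min ≈ 22.21°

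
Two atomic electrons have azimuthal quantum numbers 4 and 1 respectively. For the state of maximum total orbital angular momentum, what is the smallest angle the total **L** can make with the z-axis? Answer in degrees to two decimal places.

By the triangle rule, |l₁ − l₂| ≤ L ≤ l₁ + l₂.
So L can be 3, 4, 5.
The maximum is L = 5, with |L_tot| = ℏ√(5·6) = √30 ℏ.
The minimum angle with z is arccos(5/√30) ≈ 24.09°.

θ_min ≈ 24.09°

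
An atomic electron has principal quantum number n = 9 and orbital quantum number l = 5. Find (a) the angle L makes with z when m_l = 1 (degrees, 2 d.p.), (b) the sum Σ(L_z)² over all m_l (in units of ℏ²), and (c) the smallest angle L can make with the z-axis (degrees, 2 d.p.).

θ(m_l=1) ≈ 79.48°; Σ(L_z)² = 110 ℏ²; θ_min ≈ 24.09°

For m_l = 1: cos θ = 1/√30, θ ≈ 79.48°.
Σ m_l² = 110, so Σ(L_z)² = 110 ℏ².
cos θ_min = 5/√30, so θ_min ≈ 24.09°.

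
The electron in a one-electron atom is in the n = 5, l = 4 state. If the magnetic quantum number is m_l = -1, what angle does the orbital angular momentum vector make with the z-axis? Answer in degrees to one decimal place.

|L| = √(l(l+1)) ℏ = 2√5 ℏ.
L_z = m_l ℏ = −1ℏ.
cos θ = L_z/|L| = -1/√20, so θ ≈ 102.9°.

θ ≈ 102.9°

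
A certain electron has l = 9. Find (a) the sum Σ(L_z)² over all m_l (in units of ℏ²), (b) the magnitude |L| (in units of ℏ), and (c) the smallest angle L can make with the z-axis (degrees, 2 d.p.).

Σ m_l² = 570, so Σ(L_z)² = 570 ℏ².
|L| = ℏ√(9·10) = 3√10 ℏ ≈ 9.487ℏ.
cos θ_min = 9/√90, so θ_min ≈ 18.43°.

Σ(L_z)² = 570 ℏ²; |L| = 3√10 ℏ ≈ 9.487ℏ; θ_min ≈ 18.43°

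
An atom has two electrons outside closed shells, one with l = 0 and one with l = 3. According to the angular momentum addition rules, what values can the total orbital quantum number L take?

By the triangle rule, |l₁ − l₂| ≤ L ≤ l₁ + l₂.
Allowed values: L = 3.

L = 3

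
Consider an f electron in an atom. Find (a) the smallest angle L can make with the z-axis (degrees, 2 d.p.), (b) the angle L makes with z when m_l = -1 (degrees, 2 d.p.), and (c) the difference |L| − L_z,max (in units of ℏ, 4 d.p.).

θ_min ≈ 30.00°; θ(m_l=-1) ≈ 106.78°; |L|−L_z,max ≈ 0.4641ℏ

For an f orbital, l = 3.
cos θ_min = 3/√12, so θ_min ≈ 30.00°.
For m_l = -1: cos θ = -1/√12, θ ≈ 106.78°.
|L| − L_z,max = (2√3 − 3)ℏ ≈ 0.4641ℏ.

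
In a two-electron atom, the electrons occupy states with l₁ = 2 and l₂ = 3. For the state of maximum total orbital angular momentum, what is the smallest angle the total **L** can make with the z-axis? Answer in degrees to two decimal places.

θ_min ≈ 24.09°

By the triangle rule, |l₁ − l₂| ≤ L ≤ l₁ + l₂.
So L can be 1, 2, 3, 4, 5.
The maximum is L = 5, with |L_tot| = ℏ√(5·6) = √30 ℏ.
The minimum angle with z is arccos(5/√30) ≈ 24.09°.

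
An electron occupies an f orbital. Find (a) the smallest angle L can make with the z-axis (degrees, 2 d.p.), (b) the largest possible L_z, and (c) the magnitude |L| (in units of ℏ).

For an f orbital, l = 3.
cos θ_min = 3/√12, so θ_min ≈ 30.00°.
L_z,max = lℏ = 3ℏ.
|L| = ℏ√(3·4) = 2√3 ℏ ≈ 3.464ℏ.

θ_min ≈ 30.00°; L_z,max = 3ℏ; |L| = 2√3 ℏ ≈ 3.464ℏ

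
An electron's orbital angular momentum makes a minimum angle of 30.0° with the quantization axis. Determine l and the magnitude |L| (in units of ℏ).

l = 3, |L| = 2√3 ℏ ≈ 3.464ℏ

cos²θ_min = l/(l+1) = 0.7500.
l = cos²θ/sin²θ ≈ 3.
Then |L| = ℏ√(3·4) = 2√3 ℏ.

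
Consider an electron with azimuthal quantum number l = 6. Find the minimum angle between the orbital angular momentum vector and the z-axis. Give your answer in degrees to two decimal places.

θ_min ≈ 22.21°

|L|² = l(l+1)ℏ² = 42ℏ², so |L| = √42 ℏ.
The smallest angle corresponds to the largest L_z, i.e. m_l = l = 6, giving L_z = 6ℏ.
cos θ_min = 6/√42, so θ_min ≈ 22.21°.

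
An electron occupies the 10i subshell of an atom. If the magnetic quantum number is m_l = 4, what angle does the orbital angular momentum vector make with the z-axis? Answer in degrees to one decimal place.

The 10i subshell has l = 6.
|L| = ℏ√(l(l+1)) = √42 ℏ.
L_z = m_l ℏ = 4ℏ.
cos θ = L_z/|L| = 4/√42, so θ ≈ 51.9°.

θ ≈ 51.9°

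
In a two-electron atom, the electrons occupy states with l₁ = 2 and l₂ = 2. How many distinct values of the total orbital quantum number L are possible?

The total orbital quantum number L ranges from |l₁ − l₂| to l₁ + l₂ in integer steps.
Allowed values: L = 0, 1, 2, 3, 4.
That is 5 values.

5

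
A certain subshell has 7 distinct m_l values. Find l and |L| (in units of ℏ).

l = 3, |L| = 2√3 ℏ ≈ 3.464ℏ

2l + 1 = 7 ⇒ l = 3.
|L| = ℏ√(l(l+1)) = ℏ√(3·4) = 2√3 ℏ.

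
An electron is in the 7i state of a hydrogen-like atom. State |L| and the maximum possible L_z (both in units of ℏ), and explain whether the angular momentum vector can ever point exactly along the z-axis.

The 7i subshell has l = 6.
|L| = √42 ℏ ≈ 6.4807ℏ, while L_z,max = lℏ = 6ℏ.
Since |L| > L_z,max, the vector can never point exactly along z; the closest it comes is θ_min = arccos(6/√42) ≈ 22.2°.

No: L_z,max = 6ℏ < |L| = √42 ℏ ≈ 6.481ℏ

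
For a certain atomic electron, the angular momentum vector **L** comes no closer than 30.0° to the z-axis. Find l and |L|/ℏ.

l = 3, |L| = 2√3 ℏ ≈ 3.464ℏ

At minimum angle, m_l = l, so cos θ = l/√(l(l+1)); cos²θ = l/(l+1) = 0.7500.
Thus l = 0.7500/(1 − 0.7500) ≈ 3.
Then |L| = ℏ√(3·4) = 2√3 ℏ.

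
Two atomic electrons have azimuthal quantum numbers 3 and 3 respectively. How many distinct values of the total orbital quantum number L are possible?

7

Angular momentum addition gives L = |l₁ − l₂|, …, l₁ + l₂.
So L can be 0, 1, 2, 3, 4, 5, 6.
That is 7 values.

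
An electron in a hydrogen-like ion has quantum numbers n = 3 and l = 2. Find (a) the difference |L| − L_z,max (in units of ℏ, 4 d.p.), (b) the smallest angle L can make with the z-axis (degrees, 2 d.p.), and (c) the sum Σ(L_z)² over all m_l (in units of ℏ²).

|L|−L_z,max ≈ 0.4495ℏ; θ_min ≈ 35.26°; Σ(L_z)² = 10 ℏ²

|L| − L_z,max = (√6 − 2)ℏ ≈ 0.4495ℏ.
cos θ_min = 2/√6, so θ_min ≈ 35.26°.
Σ m_l² = 10, so Σ(L_z)² = 10 ℏ².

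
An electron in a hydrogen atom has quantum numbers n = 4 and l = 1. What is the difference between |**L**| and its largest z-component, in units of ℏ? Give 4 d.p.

|L| − L_z,max ≈ 0.4142ℏ

|L| = √2 ℏ ≈ 1.4142ℏ, while L_z,max = lℏ = 1ℏ.
The difference is (√2 − 1)ℏ ≈ 0.4142ℏ.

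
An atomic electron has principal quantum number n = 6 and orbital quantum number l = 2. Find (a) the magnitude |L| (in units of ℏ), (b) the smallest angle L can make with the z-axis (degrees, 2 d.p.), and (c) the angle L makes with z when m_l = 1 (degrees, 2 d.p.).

|L| = √6 ℏ ≈ 2.449ℏ; θ_min ≈ 35.26°; θ(m_l=1) ≈ 65.91°

|L| = ℏ√(2·3) = √6 ℏ ≈ 2.449ℏ.
cos θ_min = 2/√6, so θ_min ≈ 35.26°.
For m_l = 1: cos θ = 1/√6, θ ≈ 65.91°.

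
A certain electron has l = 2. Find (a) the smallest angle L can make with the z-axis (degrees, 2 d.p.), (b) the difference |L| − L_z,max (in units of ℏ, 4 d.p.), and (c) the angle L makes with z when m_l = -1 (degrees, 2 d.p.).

θ_min ≈ 35.26°; |L|−L_z,max ≈ 0.4495ℏ; θ(m_l=-1) ≈ 114.09°

cos θ_min = 2/√6, so θ_min ≈ 35.26°.
|L| − L_z,max = (√6 − 2)ℏ ≈ 0.4495ℏ.
For m_l = -1: cos θ = -1/√6, θ ≈ 114.09°.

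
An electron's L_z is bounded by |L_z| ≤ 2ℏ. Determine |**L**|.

|L| = √6 ℏ ≈ 2.449ℏ

The maximum L_z equals lℏ, giving l = 2.
|L| = √(l(l+1)) ℏ = √6 ℏ.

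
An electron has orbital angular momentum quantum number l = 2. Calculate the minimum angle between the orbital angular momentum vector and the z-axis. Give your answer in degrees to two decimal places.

θ_min ≈ 35.26°

|L| = ℏ√(l(l+1)) = √6 ℏ.
The smallest angle corresponds to the largest L_z, i.e. m_l = l = 2, giving L_z = 2ℏ.
cos θ_min = 2/√6, so θ_min ≈ 35.26°.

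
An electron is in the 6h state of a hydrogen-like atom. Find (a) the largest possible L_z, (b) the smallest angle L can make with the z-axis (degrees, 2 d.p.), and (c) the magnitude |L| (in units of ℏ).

L_z,max = 5ℏ; θ_min ≈ 24.09°; |L| = √30 ℏ ≈ 5.477ℏ

The 6h subshell has l = 5.
L_z,max = lℏ = 5ℏ.
cos θ_min = 5/√30, so θ_min ≈ 24.09°.
|L| = ℏ√(5·6) = √30 ℏ ≈ 5.477ℏ.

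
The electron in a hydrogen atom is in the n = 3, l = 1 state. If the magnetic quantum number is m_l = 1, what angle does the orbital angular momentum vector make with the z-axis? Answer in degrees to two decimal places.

|L|² = l(l+1)ℏ² = 2ℏ², so |L| = √2 ℏ.
L_z = m_l ℏ = 1ℏ.
cos θ = L_z/|L| = 1/√2, so θ ≈ 45.00°.

θ ≈ 45.00°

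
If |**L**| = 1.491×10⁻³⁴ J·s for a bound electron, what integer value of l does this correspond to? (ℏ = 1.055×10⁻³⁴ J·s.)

l = 1

|L|/ℏ = (1.491×10⁻³⁴)/(1.055×10⁻³⁴) ≈ 1.413.
l(l+1) ≈ 1.413² ≈ 2.00, so l = 1.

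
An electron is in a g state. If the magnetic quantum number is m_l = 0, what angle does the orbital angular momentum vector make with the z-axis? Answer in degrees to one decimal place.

G corresponds to l = 4.
|L| = ℏ√(l(l+1)) = 2√5 ℏ.
L_z = m_l ℏ = 0ℏ.
cos θ = L_z/|L| = 0/√20, so θ ≈ 90.0°.

θ ≈ 90.0°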